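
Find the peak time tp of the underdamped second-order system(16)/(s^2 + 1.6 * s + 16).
Standard form: ωn²/(s²+2ζωn·s+ωn²) → ωn = 4, ζ = 0.2.
ωd = ωn·√(1-ζ²) = 4·√(1-0.2²) = 3.919.
tp = π/ωd = π/3.919 = 0.8016 s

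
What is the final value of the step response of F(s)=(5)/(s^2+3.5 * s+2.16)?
FVT: lim_{t→∞} y(t) = lim_{s→0} s*Y(s) where Y(s) = F(s)/s.
= lim_{s→0} F(s) = F(0) = num(0)/den(0) = 5/2.16 = 2.315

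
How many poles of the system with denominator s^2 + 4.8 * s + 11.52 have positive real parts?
Poles: -2.4 + 2.4j, -2.4 - 2.4j. RHP poles (Re>0): 0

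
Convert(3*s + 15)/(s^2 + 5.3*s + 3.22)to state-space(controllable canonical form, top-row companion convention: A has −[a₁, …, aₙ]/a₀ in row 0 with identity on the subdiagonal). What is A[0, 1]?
Reachable canonical form for den = s^2 + 5.3*s + 3.22: top row of A = -[a₁,a₂,...,aₙ]/a₀, ones on the subdiagonal, zeros elsewhere.
A = [[-5.3, -3.22], [1, 0]].
A[0,1] = -3.22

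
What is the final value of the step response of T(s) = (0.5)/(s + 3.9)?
FVT: lim_{t→∞} y(t) = lim_{s→0} s*Y(s) where Y(s) = T(s)/s.
= lim_{s→0} T(s) = T(0) = num(0)/den(0) = 0.5/3.9 = 0.1282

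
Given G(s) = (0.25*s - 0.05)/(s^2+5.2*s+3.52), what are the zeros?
Set numerator = 0: 0.25*s - 0.05 = 0 → Zeros: 0.2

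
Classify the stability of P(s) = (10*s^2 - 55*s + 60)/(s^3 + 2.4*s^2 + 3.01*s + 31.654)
Denominator: s^3 + 2.4*s^2 + 3.01*s + 31.654 = (s + 3.8)(s^2 - 1.4*s + 8.33). Poles: -3.8, 0.7 + 2.8j, 0.7 - 2.8j. Unstable (2 pole(s) in RHP)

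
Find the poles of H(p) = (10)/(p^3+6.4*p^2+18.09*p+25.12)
Set denominator = 0: p^3 + 6.4*p^2 + 18.09*p + 25.12 = (p + 3.2)(p^2 + 3.2*p + 7.85) = 0 → Poles: -1.6 + 2.3j, -1.6 - 2.3j, -3.2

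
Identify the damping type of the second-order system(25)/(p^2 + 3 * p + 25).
Standard form: ωn²/(p²+2ζωn·p+ωn²) gives ωn=5, ζ=0.3.
Underdamped (ζ = 0.3 < 1)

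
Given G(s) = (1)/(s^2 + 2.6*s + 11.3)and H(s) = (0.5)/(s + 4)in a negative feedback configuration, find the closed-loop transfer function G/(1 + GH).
Closed-loop T = G/(1+GH).
Numerator: G_num * H_den = s + 4.
Denominator: G_den * H_den + G_num * H_num = (s^3 + 6.6*s^2 + 21.7*s + 45.2) + (0.5) = s^3 + 6.6*s^2 + 21.7*s + 45.7.
T(s) = (s + 4)/(s^3 + 6.6*s^2 + 21.7*s + 45.7)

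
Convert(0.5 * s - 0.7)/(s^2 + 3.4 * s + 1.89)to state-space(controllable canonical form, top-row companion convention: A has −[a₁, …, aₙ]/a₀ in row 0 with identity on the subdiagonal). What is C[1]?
Reachable canonical form: C = numerator coefficients (right-aligned, zero-padded to length n).
num = 0.5*s - 0.7, C = [[0.5, -0.7]].
C[1] = -0.7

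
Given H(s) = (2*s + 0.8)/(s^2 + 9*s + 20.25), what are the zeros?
Set numerator = 0: 2*s + 0.8 = 0 → Zeros: -0.4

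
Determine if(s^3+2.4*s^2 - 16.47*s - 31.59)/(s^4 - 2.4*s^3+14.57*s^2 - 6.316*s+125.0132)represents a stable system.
Denominator: s^4 - 2.4*s^3 + 14.57*s^2 - 6.316*s + 125.0132 = (s^2 - 4.4*s + 15.08)(s^2 + 2*s + 8.29). Poles: -1 + 2.7j, -1 - 2.7j, 2.2 + 3.2j, 2.2 - 3.2j. All Re(p)<0: No (unstable)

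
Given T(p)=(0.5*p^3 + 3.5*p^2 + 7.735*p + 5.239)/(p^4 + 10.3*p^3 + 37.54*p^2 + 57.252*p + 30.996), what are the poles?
Set denominator = 0: p^4 + 10.3*p^3 + 37.54*p^2 + 57.252*p + 30.996 = (p + 4.1)(p + 1.4)(p + 1.8)(p + 3) = 0 → Poles: -1.4, -1.8, -3, -4.1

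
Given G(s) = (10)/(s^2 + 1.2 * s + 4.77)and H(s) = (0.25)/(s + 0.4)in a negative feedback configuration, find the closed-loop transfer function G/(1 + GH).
Closed-loop T = G/(1+GH).
Numerator: G_num * H_den = 10*s + 4.
Denominator: G_den * H_den + G_num * H_num = (s^3 + 1.6*s^2 + 5.25*s + 1.908) + (2.5) = s^3 + 1.6*s^2 + 5.25*s + 4.408.
T(s) = (10*s + 4)/(s^3 + 1.6*s^2 + 5.25*s + 4.408)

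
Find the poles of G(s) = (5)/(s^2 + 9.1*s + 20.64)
Set denominator = 0: s^2 + 9.1*s + 20.64 = (s + 4.8)(s + 4.3) = 0 → Poles: -4.3, -4.8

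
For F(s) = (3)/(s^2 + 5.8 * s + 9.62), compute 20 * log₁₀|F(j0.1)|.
Substitute s = j*0.1: F(j0.1) = 0.311042 - 0.0187726j.
|F(j0.1)| = sqrt(Re² + Im²) = 0.3116.
20*log₁₀(0.3116) = -10.13 dB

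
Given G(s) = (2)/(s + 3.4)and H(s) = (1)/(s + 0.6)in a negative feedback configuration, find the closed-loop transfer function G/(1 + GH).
Closed-loop T = G/(1+GH).
Numerator: G_num * H_den = 2*s + 1.2.
Denominator: G_den * H_den + G_num * H_num = (s^2 + 4*s + 2.04) + (2) = s^2 + 4*s + 4.04.
T(s) = (2*s + 1.2)/(s^2 + 4*s + 4.04)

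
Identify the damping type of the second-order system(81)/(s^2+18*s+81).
Standard form: ωn²/(s²+2ζωn·s+ωn²) gives ωn=9, ζ=1.
Critically damped (ζ = 1)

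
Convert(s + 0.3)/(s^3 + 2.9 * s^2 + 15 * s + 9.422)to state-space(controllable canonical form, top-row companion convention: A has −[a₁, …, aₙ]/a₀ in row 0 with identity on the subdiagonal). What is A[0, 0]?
Reachable canonical form for den = s^3 + 2.9*s^2 + 15*s + 9.422: top row of A = -[a₁,a₂,...,aₙ]/a₀, ones on the subdiagonal, zeros elsewhere.
A = [[-2.9, -15, -9.422], [1, 0, 0], [0, 1, 0]].
A[0,0] = -2.9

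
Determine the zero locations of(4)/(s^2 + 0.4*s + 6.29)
Numerator is a nonzero constant (4) → Zeros: none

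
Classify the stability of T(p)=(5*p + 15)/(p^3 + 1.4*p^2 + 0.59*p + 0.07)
Denominator: p^3 + 1.4*p^2 + 0.59*p + 0.07 = (p + 0.2)(p + 0.7)(p + 0.5). Poles: -0.2, -0.5, -0.7. Stable (all poles in LHP)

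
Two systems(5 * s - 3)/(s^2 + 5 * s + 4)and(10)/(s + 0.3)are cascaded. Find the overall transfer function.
Series: H = H₁ · H₂ = (n₁·n₂)/(d₁·d₂).
Num: n₁·n₂ = 50*s - 30. Den: d₁·d₂ = s^3 + 5.3*s^2 + 5.5*s + 1.2.
H(s) = (50*s - 30)/(s^3 + 5.3*s^2 + 5.5*s + 1.2)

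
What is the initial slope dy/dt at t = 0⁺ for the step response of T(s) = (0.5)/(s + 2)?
IVT: y'(0⁺) = lim_{s→∞} s²·Y(s) = lim_{s→∞} s·T(s).
deg(num) = 0, deg(den) = 1, relative degree = 1, so s·T(s) → (leading num)/(leading den) = 0.5/1 = 0.5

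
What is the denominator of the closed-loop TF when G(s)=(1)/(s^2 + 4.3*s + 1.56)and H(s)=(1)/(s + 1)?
Characteristic poly = G_den * H_den + G_num * H_num = (s^3 + 5.3*s^2 + 5.86*s + 1.56) + (1) = s^3 + 5.3*s^2 + 5.86*s + 2.56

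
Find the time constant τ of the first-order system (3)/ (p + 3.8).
First-order system: τ = -1/pole. Pole = -3.8. τ = -1/(-3.8) = 0.2632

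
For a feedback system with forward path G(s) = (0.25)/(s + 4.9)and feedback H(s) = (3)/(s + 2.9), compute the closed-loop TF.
Closed-loop T = G/(1+GH).
Numerator: G_num * H_den = 0.25*s + 0.725.
Denominator: G_den * H_den + G_num * H_num = (s^2 + 7.8*s + 14.21) + (0.75) = s^2 + 7.8*s + 14.96.
T(s) = (0.25*s + 0.725)/(s^2 + 7.8*s + 14.96)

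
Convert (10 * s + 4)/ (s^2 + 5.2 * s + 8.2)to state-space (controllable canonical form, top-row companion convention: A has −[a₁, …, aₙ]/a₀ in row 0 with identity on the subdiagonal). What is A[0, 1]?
Reachable canonical form for den = s^2 + 5.2*s + 8.2: top row of A = -[a₁,a₂,...,aₙ]/a₀, ones on the subdiagonal, zeros elsewhere.
A = [[-5.2, -8.2], [1, 0]].
A[0,1] = -8.2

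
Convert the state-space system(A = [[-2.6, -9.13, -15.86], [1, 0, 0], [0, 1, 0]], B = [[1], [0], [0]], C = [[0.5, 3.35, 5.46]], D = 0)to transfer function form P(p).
P(p) = C(pI - A)⁻¹B + D.
Characteristic polynomial det(pI - A) = p^3 + 2.6*p^2 + 9.13*p + 15.86.
Numerator from C·adj(pI-A)·B + D·det(pI-A) = 0.5*p^2 + 3.35*p + 5.46.
P(p) = (0.5*p^2 + 3.35*p + 5.46)/(p^3 + 2.6*p^2 + 9.13*p + 15.86)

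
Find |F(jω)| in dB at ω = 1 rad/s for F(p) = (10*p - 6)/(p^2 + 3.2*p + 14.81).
Substitute p = j*1: F(j1) = -0.25309 + 0.782758j.
|F(j1)| = sqrt(Re² + Im²) = 0.8227.
20*log₁₀(0.8227) = -1.70 dB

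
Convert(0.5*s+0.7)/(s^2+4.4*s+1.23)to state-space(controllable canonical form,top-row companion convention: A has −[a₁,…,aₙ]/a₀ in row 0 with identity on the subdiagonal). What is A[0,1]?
Reachable canonical form for den = s^2 + 4.4*s + 1.23: top row of A = -[a₁,a₂,...,aₙ]/a₀, ones on the subdiagonal, zeros elsewhere.
A = [[-4.4, -1.23], [1, 0]].
A[0,1] = -1.23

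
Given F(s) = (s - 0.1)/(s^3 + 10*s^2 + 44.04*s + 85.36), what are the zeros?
Set numerator = 0: s - 0.1 = 0 → Zeros: 0.1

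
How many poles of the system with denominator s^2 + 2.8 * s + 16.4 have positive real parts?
Poles: -1.4 + 3.8j, -1.4 - 3.8j. RHP poles (Re>0): 0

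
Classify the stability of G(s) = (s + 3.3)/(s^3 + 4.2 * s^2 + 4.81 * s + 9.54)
Denominator: s^3 + 4.2*s^2 + 4.81*s + 9.54 = (s + 3.6)(s^2 + 0.6*s + 2.65). Poles: -0.3 + 1.6j, -0.3 - 1.6j, -3.6. Stable (all poles in LHP)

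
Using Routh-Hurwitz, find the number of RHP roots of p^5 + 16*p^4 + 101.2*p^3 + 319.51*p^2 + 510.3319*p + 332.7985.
Routh array:
p^5: [1, 101.2, 510.3319]; p^4: [16, 319.51, 332.7985]; p^3: [81.2306, 489.532]; p^2: [223.087, 332.7985]; p^1: [368.353]; p^0: [332.7985]
First column: [1, 16, 81.2306, 223.087, 368.353, 332.7985]. Sign changes = RHP roots = 0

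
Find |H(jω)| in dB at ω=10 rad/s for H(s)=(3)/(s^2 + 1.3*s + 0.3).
Substitute s = j*10: H(j10) = -0.0295872 - 0.00385791j.
|H(j10)| = sqrt(Re² + Im²) = 0.02984.
20*log₁₀(0.02984) = -30.50 dB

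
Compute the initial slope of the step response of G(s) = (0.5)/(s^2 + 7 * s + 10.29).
IVT: y'(0⁺) = lim_{s→∞} s²·Y(s) = lim_{s→∞} s·G(s).
deg(num) = 0, deg(den) = 2, relative degree = 2 ≥ 2, so s·G(s) → 0. Initial slope = 0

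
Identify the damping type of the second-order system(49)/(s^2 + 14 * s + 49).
Standard form: ωn²/(s²+2ζωn·s+ωn²) gives ωn=7, ζ=1.
Critically damped (ζ = 1)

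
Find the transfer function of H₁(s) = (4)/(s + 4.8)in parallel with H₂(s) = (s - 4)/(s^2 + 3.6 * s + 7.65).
Parallel: H = H₁ + H₂ = (n₁·d₂ + n₂·d₁)/(d₁·d₂).
n₁·d₂ = 4*s^2 + 14.4*s + 30.6. n₂·d₁ = s^2 + 0.8*s - 19.2. Sum = 5*s^2 + 15.2*s + 11.4. d₁·d₂ = s^3 + 8.4*s^2 + 24.93*s + 36.72.
H(s) = (5*s^2 + 15.2*s + 11.4)/(s^3 + 8.4*s^2 + 24.93*s + 36.72)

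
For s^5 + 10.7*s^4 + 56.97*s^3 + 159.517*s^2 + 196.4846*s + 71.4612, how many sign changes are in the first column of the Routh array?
Routh array:
s^5: [1, 56.97, 196.4846]; s^4: [10.7, 159.517, 71.4612]; s^3: [42.0619, 189.806]; s^2: [111.233, 71.4612]; s^1: [162.783]; s^0: [71.4612]
First column: [1, 10.7, 42.0619, 111.233, 162.783, 71.4612]. Sign changes = 0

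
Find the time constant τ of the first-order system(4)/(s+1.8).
First-order system: τ = -1/pole. Pole = -1.8. τ = -1/(-1.8) = 0.5556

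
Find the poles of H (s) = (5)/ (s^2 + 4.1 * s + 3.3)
Set denominator = 0: s^2 + 4.1*s + 3.3 = (s + 3)(s + 1.1) = 0 → Poles: -1.1, -3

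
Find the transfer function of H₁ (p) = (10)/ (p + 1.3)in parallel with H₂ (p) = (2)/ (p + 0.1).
Parallel: H = H₁ + H₂ = (n₁·d₂ + n₂·d₁)/(d₁·d₂).
n₁·d₂ = 10*p + 1. n₂·d₁ = 2*p + 2.6. Sum = 12*p + 3.6. d₁·d₂ = p^2 + 1.4*p + 0.13.
H(p) = (12*p + 3.6)/(p^2 + 1.4*p + 0.13)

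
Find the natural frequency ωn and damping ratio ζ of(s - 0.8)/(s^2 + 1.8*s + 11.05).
Underdamped: complex pole -0.9 + 3.2j. ωn = |pole| = 3.324, ζ = -Re(pole)/ωn = 0.2707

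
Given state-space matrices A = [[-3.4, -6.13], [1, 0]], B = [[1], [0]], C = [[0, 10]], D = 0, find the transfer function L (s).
L(s) = C(sI - A)⁻¹B + D.
Characteristic polynomial det(sI - A) = s^2 + 3.4*s + 6.13.
Numerator from C·adj(sI-A)·B + D·det(sI-A) = 10.
L(s) = (10)/(s^2 + 3.4*s + 6.13)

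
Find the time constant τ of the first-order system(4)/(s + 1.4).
First-order system: τ = -1/pole. Pole = -1.4. τ = -1/(-1.4) = 0.7143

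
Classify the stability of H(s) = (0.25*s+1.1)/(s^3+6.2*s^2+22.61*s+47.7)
Denominator: s^3 + 6.2*s^2 + 22.61*s + 47.7 = (s + 3.6)(s^2 + 2.6*s + 13.25). Poles: -1.3 + 3.4j, -1.3 - 3.4j, -3.6. Stable (all poles in LHP)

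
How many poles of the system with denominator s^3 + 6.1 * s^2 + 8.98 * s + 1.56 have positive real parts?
s^3 + 6.1*s^2 + 8.98*s + 1.56 = (s + 0.2)(s + 3.9)(s + 2). Poles: -0.2, -2, -3.9. RHP poles (Re>0): 0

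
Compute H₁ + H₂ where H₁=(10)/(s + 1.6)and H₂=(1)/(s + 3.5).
Parallel: H = H₁ + H₂ = (n₁·d₂ + n₂·d₁)/(d₁·d₂).
n₁·d₂ = 10*s + 35. n₂·d₁ = s + 1.6. Sum = 11*s + 36.6. d₁·d₂ = s^2 + 5.1*s + 5.6.
H(s) = (11*s + 36.6)/(s^2 + 5.1*s + 5.6)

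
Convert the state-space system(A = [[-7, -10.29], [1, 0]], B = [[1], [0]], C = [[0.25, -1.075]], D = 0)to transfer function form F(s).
F(s) = C(sI - A)⁻¹B + D.
Characteristic polynomial det(sI - A) = s^2 + 7*s + 10.29.
Numerator from C·adj(sI-A)·B + D·det(sI-A) = 0.25*s - 1.075.
F(s) = (0.25*s - 1.075)/(s^2 + 7*s + 10.29)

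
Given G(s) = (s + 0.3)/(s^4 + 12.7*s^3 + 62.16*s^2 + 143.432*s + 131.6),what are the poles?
Set denominator = 0: s^4 + 12.7*s^3 + 62.16*s^2 + 143.432*s + 131.6 = (s + 2.8)(s + 4.7)(s^2 + 5.2*s + 10) = 0 → Poles: -2.6 + 1.8j, -2.6 - 1.8j, -2.8, -4.7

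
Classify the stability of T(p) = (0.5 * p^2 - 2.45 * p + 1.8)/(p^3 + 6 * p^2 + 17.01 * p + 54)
Denominator: p^3 + 6*p^2 + 17.01*p + 54 = (p + 4.8)(p^2 + 1.2*p + 11.25). Poles: -0.6 + 3.3j, -0.6 - 3.3j, -4.8. Stable (all poles in LHP)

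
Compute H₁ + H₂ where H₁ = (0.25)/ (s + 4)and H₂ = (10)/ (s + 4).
Parallel: H = H₁ + H₂ = (n₁·d₂ + n₂·d₁)/(d₁·d₂).
n₁·d₂ = 0.25*s + 1. n₂·d₁ = 10*s + 40. Sum = 10.25*s + 41. d₁·d₂ = s^2 + 8*s + 16.
H(s) = (10.25*s + 41)/(s^2 + 8*s + 16)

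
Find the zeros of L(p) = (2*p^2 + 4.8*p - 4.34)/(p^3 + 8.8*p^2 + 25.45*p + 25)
Set numerator = 0: 2*p^2 + 4.8*p - 4.34 = 2*(p + 3.1)(p - 0.7) = 0 → Zeros: -3.1, 0.7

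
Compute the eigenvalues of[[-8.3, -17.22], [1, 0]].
Eigenvalues solve det(λI - A) = 0.
Characteristic polynomial: λ^2 + 8.3*λ + 17.22 = 0.
Factor: (λ + 4.2)(λ + 4.1) = 0.
Roots: -4.1, -4.2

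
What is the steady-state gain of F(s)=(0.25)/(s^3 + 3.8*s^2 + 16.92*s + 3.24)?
DC gain = F(0) = num(0)/den(0) = 0.25/3.24 = 0.07716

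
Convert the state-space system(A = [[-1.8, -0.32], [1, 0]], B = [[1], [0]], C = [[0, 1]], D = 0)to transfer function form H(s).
H(s) = C(sI - A)⁻¹B + D.
Characteristic polynomial det(sI - A) = s^2 + 1.8*s + 0.32.
Numerator from C·adj(sI-A)·B + D·det(sI-A) = 1.
H(s) = (1)/(s^2 + 1.8*s + 0.32)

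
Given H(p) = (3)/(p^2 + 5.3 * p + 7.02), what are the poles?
Set denominator = 0: p^2 + 5.3*p + 7.02 = (p + 2.7)(p + 2.6) = 0 → Poles: -2.6, -2.7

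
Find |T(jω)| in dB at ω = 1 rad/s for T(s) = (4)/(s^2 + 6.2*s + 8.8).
Substitute s = j*1: T(j1) = 0.314263 - 0.249799j.
|T(j1)| = sqrt(Re² + Im²) = 0.4014.
20*log₁₀(0.4014) = -7.93 dB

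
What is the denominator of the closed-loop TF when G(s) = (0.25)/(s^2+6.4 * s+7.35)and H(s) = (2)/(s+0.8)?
Characteristic poly = G_den * H_den + G_num * H_num = (s^3 + 7.2*s^2 + 12.47*s + 5.88) + (0.5) = s^3 + 7.2*s^2 + 12.47*s + 6.38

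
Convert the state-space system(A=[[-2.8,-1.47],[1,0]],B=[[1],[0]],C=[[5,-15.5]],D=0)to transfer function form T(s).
T(s) = C(sI - A)⁻¹B + D.
Characteristic polynomial det(sI - A) = s^2 + 2.8*s + 1.47.
Numerator from C·adj(sI-A)·B + D·det(sI-A) = 5*s - 15.5.
T(s) = (5*s - 15.5)/(s^2 + 2.8*s + 1.47)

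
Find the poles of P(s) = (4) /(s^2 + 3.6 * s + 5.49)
Set denominator = 0: s^2 + 3.6*s + 5.49 = 0 → Poles: -1.8 + 1.5j, -1.8 - 1.5j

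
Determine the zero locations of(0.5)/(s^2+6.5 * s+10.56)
Numerator is a nonzero constant (0.5) → Zeros: none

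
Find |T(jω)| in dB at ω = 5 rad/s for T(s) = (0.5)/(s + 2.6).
Substitute s = j*5: T(j5) = 0.040932 - 0.0787154j.
|T(j5)| = sqrt(Re² + Im²) = 0.08872.
20*log₁₀(0.08872) = -21.04 dB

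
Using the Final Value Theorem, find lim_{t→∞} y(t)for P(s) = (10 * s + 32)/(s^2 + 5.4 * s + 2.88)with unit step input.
FVT: lim_{t→∞} y(t) = lim_{s→0} s*Y(s) where Y(s) = P(s)/s.
= lim_{s→0} P(s) = P(0) = num(0)/den(0) = 32/2.88 = 11.11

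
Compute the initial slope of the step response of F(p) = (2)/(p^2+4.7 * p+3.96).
IVT: y'(0⁺) = lim_{p→∞} p²·Y(p) = lim_{p→∞} p·F(p).
deg(num) = 0, deg(den) = 2, relative degree = 2 ≥ 2, so p·F(p) → 0. Initial slope = 0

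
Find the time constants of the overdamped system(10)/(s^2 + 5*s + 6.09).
Overdamped: real poles at -2.9, -2.1. τ = -1/pole → τ₁ = 0.3448, τ₂ = 0.4762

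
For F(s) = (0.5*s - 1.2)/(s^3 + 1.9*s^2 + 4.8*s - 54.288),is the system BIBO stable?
Denominator: s^3 + 1.9*s^2 + 4.8*s - 54.288 = (s - 2.9)(s^2 + 4.8*s + 18.72). Poles: -2.4 + 3.6j, -2.4 - 3.6j, 2.9. All Re(p)<0: No (unstable)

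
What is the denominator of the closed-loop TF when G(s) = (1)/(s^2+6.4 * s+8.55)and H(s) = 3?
Characteristic poly = G_den * H_den + G_num * H_num = (s^2 + 6.4*s + 8.55) + (3) = s^2 + 6.4*s + 11.55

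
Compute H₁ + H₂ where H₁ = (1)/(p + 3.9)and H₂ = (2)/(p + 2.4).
Parallel: H = H₁ + H₂ = (n₁·d₂ + n₂·d₁)/(d₁·d₂).
n₁·d₂ = p + 2.4. n₂·d₁ = 2*p + 7.8. Sum = 3*p + 10.2. d₁·d₂ = p^2 + 6.3*p + 9.36.
H(p) = (3*p + 10.2)/(p^2 + 6.3*p + 9.36)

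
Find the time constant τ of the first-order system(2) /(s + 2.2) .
First-order system: τ = -1/pole. Pole = -2.2. τ = -1/(-2.2) = 0.4545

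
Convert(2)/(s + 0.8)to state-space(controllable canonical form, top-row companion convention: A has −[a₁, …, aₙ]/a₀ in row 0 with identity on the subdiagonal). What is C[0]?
Reachable canonical form: C = numerator coefficients (right-aligned, zero-padded to length n).
num = 2, C = [[2]].
C[0] = 2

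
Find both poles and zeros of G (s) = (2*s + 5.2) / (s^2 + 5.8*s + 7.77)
Set denominator = 0: s^2 + 5.8*s + 7.77 = (s + 3.7)(s + 2.1) = 0 → Poles: -2.1, -3.7
Set numerator = 0: 2*s + 5.2 = 0 → Zeros: -2.6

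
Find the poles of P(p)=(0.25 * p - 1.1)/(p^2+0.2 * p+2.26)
Set denominator = 0: p^2 + 0.2*p + 2.26 = 0 → Poles: -0.1 + 1.5j, -0.1 - 1.5j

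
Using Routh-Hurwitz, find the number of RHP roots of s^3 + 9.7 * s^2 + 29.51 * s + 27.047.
Routh array:
s^3: [1, 29.51]; s^2: [9.7, 27.047]; s^1: [26.7216]; s^0: [27.047]
First column: [1, 9.7, 26.7216, 27.047]. Sign changes = RHP roots = 0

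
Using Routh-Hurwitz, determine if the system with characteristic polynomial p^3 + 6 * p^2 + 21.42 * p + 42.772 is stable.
Routh array:
p^3: [1, 21.42]; p^2: [6, 42.772]; p^1: [14.2913]; p^0: [42.772]
First column: [1, 6, 14.2913, 42.772]. Sign changes = 0.
Yes, stable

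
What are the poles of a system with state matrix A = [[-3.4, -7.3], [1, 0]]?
Eigenvalues solve det(λI - A) = 0.
Characteristic polynomial: λ^2 + 3.4*λ + 7.3 = 0.
Roots: -1.7 + 2.1j, -1.7 - 2.1j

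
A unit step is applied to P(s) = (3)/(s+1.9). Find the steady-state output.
FVT: lim_{t→∞} y(t) = lim_{s→0} s*Y(s) where Y(s) = P(s)/s.
= lim_{s→0} P(s) = P(0) = num(0)/den(0) = 3/1.9 = 1.579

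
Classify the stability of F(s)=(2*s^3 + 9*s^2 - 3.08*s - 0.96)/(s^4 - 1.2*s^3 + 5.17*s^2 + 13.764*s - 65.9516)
Denominator: s^4 - 1.2*s^3 + 5.17*s^2 + 13.764*s - 65.9516 = (s - 2.2)(s + 2.6)(s^2 - 1.6*s + 11.53). Poles: -2.6, 0.8 + 3.3j, 0.8 - 3.3j, 2.2. Unstable (3 pole(s) in RHP)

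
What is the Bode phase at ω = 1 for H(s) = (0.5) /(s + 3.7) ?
Substitute s = j*1: H(j1) = 0.125936 - 0.0340368j.
∠H(j1) = atan2(Im, Re) = atan2(-0.0340368, 0.125936) = -15.12°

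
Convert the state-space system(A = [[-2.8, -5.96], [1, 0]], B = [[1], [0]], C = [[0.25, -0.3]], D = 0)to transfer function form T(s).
T(s) = C(sI - A)⁻¹B + D.
Characteristic polynomial det(sI - A) = s^2 + 2.8*s + 5.96.
Numerator from C·adj(sI-A)·B + D·det(sI-A) = 0.25*s - 0.3.
T(s) = (0.25*s - 0.3)/(s^2 + 2.8*s + 5.96)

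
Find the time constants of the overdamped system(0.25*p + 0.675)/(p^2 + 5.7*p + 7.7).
Overdamped: real poles at -3.5, -2.2. τ = -1/pole → τ₁ = 0.2857, τ₂ = 0.4545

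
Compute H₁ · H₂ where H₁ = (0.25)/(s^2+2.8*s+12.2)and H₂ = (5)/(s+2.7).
Series: H = H₁ · H₂ = (n₁·n₂)/(d₁·d₂).
Num: n₁·n₂ = 1.25. Den: d₁·d₂ = s^3 + 5.5*s^2 + 19.76*s + 32.94.
H(s) = (1.25)/(s^3 + 5.5*s^2 + 19.76*s + 32.94)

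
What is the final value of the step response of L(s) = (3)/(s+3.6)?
FVT: lim_{t→∞} y(t) = lim_{s→0} s*Y(s) where Y(s) = L(s)/s.
= lim_{s→0} L(s) = L(0) = num(0)/den(0) = 3/3.6 = 0.8333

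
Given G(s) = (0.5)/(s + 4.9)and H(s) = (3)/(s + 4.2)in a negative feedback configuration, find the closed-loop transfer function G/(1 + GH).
Closed-loop T = G/(1+GH).
Numerator: G_num * H_den = 0.5*s + 2.1.
Denominator: G_den * H_den + G_num * H_num = (s^2 + 9.1*s + 20.58) + (1.5) = s^2 + 9.1*s + 22.08.
T(s) = (0.5*s + 2.1)/(s^2 + 9.1*s + 22.08)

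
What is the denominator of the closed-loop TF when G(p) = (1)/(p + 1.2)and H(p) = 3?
Characteristic poly = G_den * H_den + G_num * H_num = (p + 1.2) + (3) = p + 4.2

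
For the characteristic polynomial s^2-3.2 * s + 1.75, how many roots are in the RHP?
s^2 - 3.2*s + 1.75 = (s - 2.5)(s - 0.7). Poles: 0.7, 2.5. RHP poles (Re>0): 2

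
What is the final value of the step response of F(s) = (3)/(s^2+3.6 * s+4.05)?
FVT: lim_{t→∞} y(t) = lim_{s→0} s*Y(s) where Y(s) = F(s)/s.
= lim_{s→0} F(s) = F(0) = num(0)/den(0) = 3/4.05 = 0.7407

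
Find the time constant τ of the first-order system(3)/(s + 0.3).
First-order system: τ = -1/pole. Pole = -0.3. τ = -1/(-0.3) = 3.333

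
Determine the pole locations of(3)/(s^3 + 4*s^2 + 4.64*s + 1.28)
Set denominator = 0: s^3 + 4*s^2 + 4.64*s + 1.28 = (s + 1.6)(s + 0.4)(s + 2) = 0 → Poles: -0.4, -1.6, -2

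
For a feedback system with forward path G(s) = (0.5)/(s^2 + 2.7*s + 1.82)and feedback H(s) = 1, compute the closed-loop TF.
Closed-loop T = G/(1+GH).
Numerator: G_num * H_den = 0.5.
Denominator: G_den * H_den + G_num * H_num = (s^2 + 2.7*s + 1.82) + (0.5) = s^2 + 2.7*s + 2.32.
T(s) = (0.5)/(s^2 + 2.7*s + 2.32)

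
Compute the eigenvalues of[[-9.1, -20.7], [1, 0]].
Eigenvalues solve det(λI - A) = 0.
Characteristic polynomial: λ^2 + 9.1*λ + 20.7 = 0.
Factor: (λ + 4.6)(λ + 4.5) = 0.
Roots: -4.5, -4.6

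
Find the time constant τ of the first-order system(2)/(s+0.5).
First-order system: τ = -1/pole. Pole = -0.5. τ = -1/(-0.5) = 2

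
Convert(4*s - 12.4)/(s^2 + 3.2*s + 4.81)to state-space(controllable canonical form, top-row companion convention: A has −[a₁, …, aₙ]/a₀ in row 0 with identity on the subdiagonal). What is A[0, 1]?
Reachable canonical form for den = s^2 + 3.2*s + 4.81: top row of A = -[a₁,a₂,...,aₙ]/a₀, ones on the subdiagonal, zeros elsewhere.
A = [[-3.2, -4.81], [1, 0]].
A[0,1] = -4.81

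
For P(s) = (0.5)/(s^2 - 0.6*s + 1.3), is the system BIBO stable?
Denominator: s^2 - 0.6*s + 1.3. Poles: 0.3 + 1.1j, 0.3 - 1.1j. All Re(p)<0: No (unstable)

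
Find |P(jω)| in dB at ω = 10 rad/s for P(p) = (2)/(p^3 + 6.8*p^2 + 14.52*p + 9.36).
Substitute p = j*10: P(j10) = -0.00113625 + 0.00144827j.
|P(j10)| = sqrt(Re² + Im²) = 0.001841.
20*log₁₀(0.001841) = -54.70 dB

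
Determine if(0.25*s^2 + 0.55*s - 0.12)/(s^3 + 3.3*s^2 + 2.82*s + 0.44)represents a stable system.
Denominator: s^3 + 3.3*s^2 + 2.82*s + 0.44 = (s + 0.2)(s + 2)(s + 1.1). Poles: -0.2, -1.1, -2. All Re(p)<0: Yes (stable)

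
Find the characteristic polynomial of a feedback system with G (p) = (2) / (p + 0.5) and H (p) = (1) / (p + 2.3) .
Characteristic poly = G_den * H_den + G_num * H_num = (p^2 + 2.8*p + 1.15) + (2) = p^2 + 2.8*p + 3.15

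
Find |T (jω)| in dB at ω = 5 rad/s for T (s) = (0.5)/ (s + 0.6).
Substitute s = j*5: T(j5) = 0.0118297 - 0.0985804j.
|T(j5)| = sqrt(Re² + Im²) = 0.09929.
20*log₁₀(0.09929) = -20.06 dB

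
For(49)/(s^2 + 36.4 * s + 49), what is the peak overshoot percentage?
Standard form: ωn²/(s²+2ζωn·s+ωn²) → ωn = 7, ζ = 2.6.
ζ ≥ 1, so the response is non-oscillatory: peak overshoot = 0%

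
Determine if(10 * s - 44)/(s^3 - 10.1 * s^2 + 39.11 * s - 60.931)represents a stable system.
Denominator: s^3 - 10.1*s^2 + 39.11*s - 60.931 = (s - 4.3)(s^2 - 5.8*s + 14.17). Poles: 2.9 + 2.4j, 2.9 - 2.4j, 4.3. All Re(p)<0: No (unstable)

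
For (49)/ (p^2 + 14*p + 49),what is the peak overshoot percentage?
Standard form: ωn²/(p²+2ζωn·p+ωn²) → ωn = 7, ζ = 1.
ζ ≥ 1, so the response is non-oscillatory: peak overshoot = 0%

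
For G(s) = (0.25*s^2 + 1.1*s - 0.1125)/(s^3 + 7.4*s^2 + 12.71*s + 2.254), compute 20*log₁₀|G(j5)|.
Substitute s = j*5: G(j5) = 0.0221872 - 0.0375571j.
|G(j5)| = sqrt(Re² + Im²) = 0.04362.
20*log₁₀(0.04362) = -27.21 dB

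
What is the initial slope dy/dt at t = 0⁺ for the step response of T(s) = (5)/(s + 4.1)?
IVT: y'(0⁺) = lim_{s→∞} s²·Y(s) = lim_{s→∞} s·T(s).
deg(num) = 0, deg(den) = 1, relative degree = 1, so s·T(s) → (leading num)/(leading den) = 5/1 = 5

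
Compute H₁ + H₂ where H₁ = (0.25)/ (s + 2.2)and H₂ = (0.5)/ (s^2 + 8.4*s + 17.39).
Parallel: H = H₁ + H₂ = (n₁·d₂ + n₂·d₁)/(d₁·d₂).
n₁·d₂ = 0.25*s^2 + 2.1*s + 4.3475. n₂·d₁ = 0.5*s + 1.1. Sum = 0.25*s^2 + 2.6*s + 5.4475. d₁·d₂ = s^3 + 10.6*s^2 + 35.87*s + 38.258.
H(s) = (0.25*s^2 + 2.6*s + 5.4475)/(s^3 + 10.6*s^2 + 35.87*s + 38.258)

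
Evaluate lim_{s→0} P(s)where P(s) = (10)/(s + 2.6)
DC gain = P(0) = num(0)/den(0) = 10/2.6 = 3.846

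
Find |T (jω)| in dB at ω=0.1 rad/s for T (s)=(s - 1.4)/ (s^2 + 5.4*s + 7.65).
Substitute s = j*0.1: T(j0.1) = -0.181415 + 0.0259115j.
|T(j0.1)| = sqrt(Re² + Im²) = 0.1833.
20*log₁₀(0.1833) = -14.74 dB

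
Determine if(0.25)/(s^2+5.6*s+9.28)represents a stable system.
Denominator: s^2 + 5.6*s + 9.28. Poles: -2.8 + 1.2j, -2.8 - 1.2j. All Re(p)<0: Yes (stable)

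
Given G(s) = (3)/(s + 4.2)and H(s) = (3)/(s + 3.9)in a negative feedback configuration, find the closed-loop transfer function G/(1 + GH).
Closed-loop T = G/(1+GH).
Numerator: G_num * H_den = 3*s + 11.7.
Denominator: G_den * H_den + G_num * H_num = (s^2 + 8.1*s + 16.38) + (9) = s^2 + 8.1*s + 25.38.
T(s) = (3*s + 11.7)/(s^2 + 8.1*s + 25.38)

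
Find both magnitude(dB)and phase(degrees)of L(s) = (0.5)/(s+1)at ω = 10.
Substitute s = j*10: L(j10) = 0.0049505 - 0.049505j.
|L| = 20*log₁₀(sqrt(Re²+Im²)) = -26.06 dB.
∠L = atan2(Im, Re) = -84.29°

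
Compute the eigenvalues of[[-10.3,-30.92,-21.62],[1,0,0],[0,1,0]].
Eigenvalues solve det(λI - A) = 0.
Characteristic polynomial: λ^3 + 10.3*λ^2 + 30.92*λ + 21.62 = 0.
Factor: (λ + 4.7)(λ + 4.6)(λ + 1) = 0.
Roots: -1, -4.6, -4.7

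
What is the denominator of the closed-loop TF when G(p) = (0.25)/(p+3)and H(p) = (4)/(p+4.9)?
Characteristic poly = G_den * H_den + G_num * H_num = (p^2 + 7.9*p + 14.7) + (1) = p^2 + 7.9*p + 15.7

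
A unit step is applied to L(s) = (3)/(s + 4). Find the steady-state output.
FVT: lim_{t→∞} y(t) = lim_{s→0} s*Y(s) where Y(s) = L(s)/s.
= lim_{s→0} L(s) = L(0) = num(0)/den(0) = 3/4 = 0.75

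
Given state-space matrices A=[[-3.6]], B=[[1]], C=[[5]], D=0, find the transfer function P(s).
P(s) = C(sI - A)⁻¹B + D.
Characteristic polynomial det(sI - A) = s + 3.6.
Numerator from C·adj(sI-A)·B + D·det(sI-A) = 5.
P(s) = (5)/(s + 3.6)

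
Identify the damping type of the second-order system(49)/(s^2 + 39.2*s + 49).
Standard form: ωn²/(s²+2ζωn·s+ωn²) gives ωn=7, ζ=2.8.
Overdamped (ζ = 2.8 > 1)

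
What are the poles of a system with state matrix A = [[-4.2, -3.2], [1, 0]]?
Eigenvalues solve det(λI - A) = 0.
Characteristic polynomial: λ^2 + 4.2*λ + 3.2 = 0.
Factor: (λ + 1)(λ + 3.2) = 0.
Roots: -1, -3.2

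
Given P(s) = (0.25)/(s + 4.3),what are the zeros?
Numerator is a nonzero constant (0.25) → Zeros: none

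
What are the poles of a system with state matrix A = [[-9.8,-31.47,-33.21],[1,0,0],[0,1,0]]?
Eigenvalues solve det(λI - A) = 0.
Characteristic polynomial: λ^3 + 9.8*λ^2 + 31.47*λ + 33.21 = 0.
Factor: (λ + 2.7)(λ + 4.1)(λ + 3) = 0.
Roots: -2.7, -3, -4.1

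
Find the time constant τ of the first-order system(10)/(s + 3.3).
First-order system: τ = -1/pole. Pole = -3.3. τ = -1/(-3.3) = 0.303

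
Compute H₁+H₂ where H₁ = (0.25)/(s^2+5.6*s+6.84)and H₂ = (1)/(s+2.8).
Parallel: H = H₁ + H₂ = (n₁·d₂ + n₂·d₁)/(d₁·d₂).
n₁·d₂ = 0.25*s + 0.7. n₂·d₁ = s^2 + 5.6*s + 6.84. Sum = s^2 + 5.85*s + 7.54. d₁·d₂ = s^3 + 8.4*s^2 + 22.52*s + 19.152.
H(s) = (s^2 + 5.85*s + 7.54)/(s^3 + 8.4*s^2 + 22.52*s + 19.152)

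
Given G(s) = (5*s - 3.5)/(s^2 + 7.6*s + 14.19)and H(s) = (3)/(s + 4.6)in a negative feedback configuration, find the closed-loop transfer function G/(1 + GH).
Closed-loop T = G/(1+GH).
Numerator: G_num * H_den = 5*s^2 + 19.5*s - 16.1.
Denominator: G_den * H_den + G_num * H_num = (s^3 + 12.2*s^2 + 49.15*s + 65.274) + (15*s - 10.5) = s^3 + 12.2*s^2 + 64.15*s + 54.774.
T(s) = (5*s^2 + 19.5*s - 16.1)/(s^3 + 12.2*s^2 + 64.15*s + 54.774)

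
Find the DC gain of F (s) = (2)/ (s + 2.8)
DC gain = F(0) = num(0)/den(0) = 2/2.8 = 0.7143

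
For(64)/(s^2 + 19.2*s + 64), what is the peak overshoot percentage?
Standard form: ωn²/(s²+2ζωn·s+ωn²) → ωn = 8, ζ = 1.2.
ζ ≥ 1, so the response is non-oscillatory: peak overshoot = 0%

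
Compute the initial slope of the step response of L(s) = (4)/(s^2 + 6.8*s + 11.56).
IVT: y'(0⁺) = lim_{s→∞} s²·Y(s) = lim_{s→∞} s·L(s).
deg(num) = 0, deg(den) = 2, relative degree = 2 ≥ 2, so s·L(s) → 0. Initial slope = 0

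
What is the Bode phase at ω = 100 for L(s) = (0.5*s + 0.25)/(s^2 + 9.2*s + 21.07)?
Substitute s = j*100: L(j100) = 0.00043321 - 0.00497062j.
∠L(j100) = atan2(Im, Re) = atan2(-0.00497062, 0.00043321) = -85.02°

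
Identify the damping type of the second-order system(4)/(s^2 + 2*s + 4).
Standard form: ωn²/(s²+2ζωn·s+ωn²) gives ωn=2, ζ=0.5.
Underdamped (ζ = 0.5 < 1)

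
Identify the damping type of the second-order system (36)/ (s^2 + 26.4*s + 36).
Standard form: ωn²/(s²+2ζωn·s+ωn²) gives ωn=6, ζ=2.2.
Overdamped (ζ = 2.2 > 1)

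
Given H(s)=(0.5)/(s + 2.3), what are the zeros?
Numerator is a nonzero constant (0.5) → Zeros: none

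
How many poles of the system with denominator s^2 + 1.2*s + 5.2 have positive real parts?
Poles: -0.6 + 2.2j, -0.6 - 2.2j. RHP poles (Re>0): 0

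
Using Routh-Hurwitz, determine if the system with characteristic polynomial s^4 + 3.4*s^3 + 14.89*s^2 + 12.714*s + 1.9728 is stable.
Routh array:
s^4: [1, 14.89, 1.9728]; s^3: [3.4, 12.714]; s^2: [11.1506, 1.9728]; s^1: [12.1125]; s^0: [1.9728]
First column: [1, 3.4, 11.1506, 12.1125, 1.9728]. Sign changes = 0.
Yes, stable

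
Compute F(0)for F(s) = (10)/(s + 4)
DC gain = F(0) = num(0)/den(0) = 10/4 = 2.5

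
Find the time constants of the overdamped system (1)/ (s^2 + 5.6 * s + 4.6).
Overdamped: real poles at -1, -4.6. τ = -1/pole → τ₁ = 1, τ₂ = 0.2174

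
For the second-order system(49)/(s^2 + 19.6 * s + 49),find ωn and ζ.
Standard form: ωn²/(s²+2ζωn·s+ωn²).
const=49=ωn² → ωn=7, s coeff=19.6=2ζωn → ζ=1.4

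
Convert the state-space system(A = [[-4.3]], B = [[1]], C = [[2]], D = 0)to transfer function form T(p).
T(p) = C(pI - A)⁻¹B + D.
Characteristic polynomial det(pI - A) = p + 4.3.
Numerator from C·adj(pI-A)·B + D·det(pI-A) = 2.
T(p) = (2)/(p + 4.3)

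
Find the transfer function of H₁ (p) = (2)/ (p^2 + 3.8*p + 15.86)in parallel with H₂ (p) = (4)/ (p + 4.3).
Parallel: H = H₁ + H₂ = (n₁·d₂ + n₂·d₁)/(d₁·d₂).
n₁·d₂ = 2*p + 8.6. n₂·d₁ = 4*p^2 + 15.2*p + 63.44. Sum = 4*p^2 + 17.2*p + 72.04. d₁·d₂ = p^3 + 8.1*p^2 + 32.2*p + 68.198.
H(p) = (4*p^2 + 17.2*p + 72.04)/(p^3 + 8.1*p^2 + 32.2*p + 68.198)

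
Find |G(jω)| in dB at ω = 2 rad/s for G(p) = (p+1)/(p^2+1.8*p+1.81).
Substitute p = j*2: G(j2) = 0.282157 - 0.449423j.
|G(j2)| = sqrt(Re² + Im²) = 0.5307.
20*log₁₀(0.5307) = -5.50 dB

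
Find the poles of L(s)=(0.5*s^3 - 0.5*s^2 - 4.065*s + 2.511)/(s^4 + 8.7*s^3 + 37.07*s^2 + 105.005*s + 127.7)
Set denominator = 0: s^4 + 8.7*s^3 + 37.07*s^2 + 105.005*s + 127.7 = (s + 2.5)(s + 4)(s^2 + 2.2*s + 12.77) = 0 → Poles: -1.1 + 3.4j, -1.1 - 3.4j, -2.5, -4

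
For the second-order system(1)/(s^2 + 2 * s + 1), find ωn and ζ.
Standard form: ωn²/(s²+2ζωn·s+ωn²).
const=1=ωn² → ωn=1, s coeff=2=2ζωn → ζ=1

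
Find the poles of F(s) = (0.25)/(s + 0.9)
Set denominator = 0: s + 0.9 = 0 → Poles: -0.9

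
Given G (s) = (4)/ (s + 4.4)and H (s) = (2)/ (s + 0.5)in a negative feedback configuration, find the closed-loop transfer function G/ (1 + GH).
Closed-loop T = G/(1+GH).
Numerator: G_num * H_den = 4*s + 2.
Denominator: G_den * H_den + G_num * H_num = (s^2 + 4.9*s + 2.2) + (8) = s^2 + 4.9*s + 10.2.
T(s) = (4*s + 2)/(s^2 + 4.9*s + 10.2)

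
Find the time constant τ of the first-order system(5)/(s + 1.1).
First-order system: τ = -1/pole. Pole = -1.1. τ = -1/(-1.1) = 0.9091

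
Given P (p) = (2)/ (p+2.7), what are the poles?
Set denominator = 0: p + 2.7 = 0 → Poles: -2.7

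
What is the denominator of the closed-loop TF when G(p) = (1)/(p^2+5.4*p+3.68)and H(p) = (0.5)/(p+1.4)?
Characteristic poly = G_den * H_den + G_num * H_num = (p^3 + 6.8*p^2 + 11.24*p + 5.152) + (0.5) = p^3 + 6.8*p^2 + 11.24*p + 5.652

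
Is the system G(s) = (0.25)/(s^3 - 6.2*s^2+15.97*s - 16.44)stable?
Denominator: s^3 - 6.2*s^2 + 15.97*s - 16.44 = (s - 2.4)(s^2 - 3.8*s + 6.85). Poles: 1.9 + 1.8j, 1.9 - 1.8j, 2.4. All Re(p)<0: No (unstable)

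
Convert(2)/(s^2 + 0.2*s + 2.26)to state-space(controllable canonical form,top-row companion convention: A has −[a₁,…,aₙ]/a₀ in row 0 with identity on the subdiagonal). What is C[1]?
Reachable canonical form: C = numerator coefficients (right-aligned, zero-padded to length n).
num = 2, C = [[0, 2]].
C[1] = 2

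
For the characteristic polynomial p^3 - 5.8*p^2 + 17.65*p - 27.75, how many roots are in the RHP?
p^3 - 5.8*p^2 + 17.65*p - 27.75 = (p - 3)(p^2 - 2.8*p + 9.25). Poles: 1.4 + 2.7j, 1.4 - 2.7j, 3. RHP poles (Re>0): 3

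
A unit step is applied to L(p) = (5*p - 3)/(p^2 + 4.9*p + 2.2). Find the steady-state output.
FVT: lim_{t→∞} y(t) = lim_{p→0} p*Y(p) where Y(p) = L(p)/p.
= lim_{p→0} L(p) = L(0) = num(0)/den(0) = -3/2.2 = -1.364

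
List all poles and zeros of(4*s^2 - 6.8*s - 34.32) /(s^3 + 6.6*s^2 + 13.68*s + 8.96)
Set denominator = 0: s^3 + 6.6*s^2 + 13.68*s + 8.96 = (s + 1.4)(s + 2)(s + 3.2) = 0 → Poles: -1.4, -2, -3.2
Set numerator = 0: 4*s^2 - 6.8*s - 34.32 = 4*(s + 2.2)(s - 3.9) = 0 → Zeros: -2.2, 3.9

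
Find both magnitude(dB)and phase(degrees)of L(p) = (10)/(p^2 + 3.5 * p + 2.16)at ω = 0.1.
Substitute p = j*0.1: L(j0.1) = 4.53109 - 0.737619j.
|L| = 20*log₁₀(sqrt(Re²+Im²)) = 13.24 dB.
∠L = atan2(Im, Re) = -9.25°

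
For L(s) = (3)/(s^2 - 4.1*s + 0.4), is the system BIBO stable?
Denominator: s^2 - 4.1*s + 0.4 = (s - 0.1)(s - 4). Poles: 0.1, 4. All Re(p)<0: No (unstable)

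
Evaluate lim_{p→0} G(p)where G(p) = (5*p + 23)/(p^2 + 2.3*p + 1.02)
DC gain = G(0) = num(0)/den(0) = 23/1.02 = 22.55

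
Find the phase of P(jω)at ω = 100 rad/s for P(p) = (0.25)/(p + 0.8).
Substitute p = j*100: P(j100) = 1.99987e-05 - 0.00249984j.
∠P(j100) = atan2(Im, Re) = atan2(-0.00249984, 1.99987e-05) = -89.54°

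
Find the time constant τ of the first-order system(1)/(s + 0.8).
First-order system: τ = -1/pole. Pole = -0.8. τ = -1/(-0.8) = 1.25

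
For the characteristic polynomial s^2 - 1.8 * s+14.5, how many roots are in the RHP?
Poles: 0.9 + 3.7j, 0.9 - 3.7j. RHP poles (Re>0): 2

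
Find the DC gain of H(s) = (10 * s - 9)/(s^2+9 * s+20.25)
DC gain = H(0) = num(0)/den(0) = -9/20.25 = -0.4444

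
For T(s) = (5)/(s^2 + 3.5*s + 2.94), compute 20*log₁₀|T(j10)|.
Substitute s = j*10: T(j10) = -0.0455867 - 0.0164386j.
|T(j10)| = sqrt(Re² + Im²) = 0.04846.
20*log₁₀(0.04846) = -26.29 dB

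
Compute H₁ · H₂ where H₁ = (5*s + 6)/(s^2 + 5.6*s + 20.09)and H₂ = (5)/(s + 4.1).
Series: H = H₁ · H₂ = (n₁·n₂)/(d₁·d₂).
Num: n₁·n₂ = 25*s + 30. Den: d₁·d₂ = s^3 + 9.7*s^2 + 43.05*s + 82.369.
H(s) = (25*s + 30)/(s^3 + 9.7*s^2 + 43.05*s + 82.369)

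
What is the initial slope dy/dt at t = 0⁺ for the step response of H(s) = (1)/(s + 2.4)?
IVT: y'(0⁺) = lim_{s→∞} s²·Y(s) = lim_{s→∞} s·H(s).
deg(num) = 0, deg(den) = 1, relative degree = 1, so s·H(s) → (leading num)/(leading den) = 1/1 = 1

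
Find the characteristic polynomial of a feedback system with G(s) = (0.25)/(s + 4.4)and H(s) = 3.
Characteristic poly = G_den * H_den + G_num * H_num = (s + 4.4) + (0.75) = s + 5.15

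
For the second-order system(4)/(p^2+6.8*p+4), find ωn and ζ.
Standard form: ωn²/(p²+2ζωn·p+ωn²).
const=4=ωn² → ωn=2, p coeff=6.8=2ζωn → ζ=1.7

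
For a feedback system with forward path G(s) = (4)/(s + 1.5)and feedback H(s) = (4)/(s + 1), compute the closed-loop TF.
Closed-loop T = G/(1+GH).
Numerator: G_num * H_den = 4*s + 4.
Denominator: G_den * H_den + G_num * H_num = (s^2 + 2.5*s + 1.5) + (16) = s^2 + 2.5*s + 17.5.
T(s) = (4*s + 4)/(s^2 + 2.5*s + 17.5)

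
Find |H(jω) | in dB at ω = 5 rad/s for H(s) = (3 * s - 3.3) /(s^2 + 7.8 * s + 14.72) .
Substitute s = j*5: H(j5) = 0.380483 - 0.0156761j.
|H(j5)| = sqrt(Re² + Im²) = 0.3808.
20*log₁₀(0.3808) = -8.39 dB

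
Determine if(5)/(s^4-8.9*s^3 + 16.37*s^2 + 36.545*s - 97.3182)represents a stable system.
Denominator: s^4 - 8.9*s^3 + 16.37*s^2 + 36.545*s - 97.3182 = (s - 2.9)(s - 3.4)(s - 4.7)(s + 2.1). Poles: -2.1, 2.9, 3.4, 4.7. All Re(p)<0: No (unstable)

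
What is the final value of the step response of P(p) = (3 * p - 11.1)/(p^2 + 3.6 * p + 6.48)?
FVT: lim_{t→∞} y(t) = lim_{p→0} p*Y(p) where Y(p) = P(p)/p.
= lim_{p→0} P(p) = P(0) = num(0)/den(0) = -11.1/6.48 = -1.713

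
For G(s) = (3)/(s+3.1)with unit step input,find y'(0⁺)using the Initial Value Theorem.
IVT: y'(0⁺) = lim_{s→∞} s²·Y(s) = lim_{s→∞} s·G(s).
deg(num) = 0, deg(den) = 1, relative degree = 1, so s·G(s) → (leading num)/(leading den) = 3/1 = 3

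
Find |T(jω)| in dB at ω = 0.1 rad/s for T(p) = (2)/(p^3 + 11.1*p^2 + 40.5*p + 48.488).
Substitute p = j*0.1: T(j0.1) = 0.0410544 - 0.00343612j.
|T(j0.1)| = sqrt(Re² + Im²) = 0.0412.
20*log₁₀(0.0412) = -27.70 dB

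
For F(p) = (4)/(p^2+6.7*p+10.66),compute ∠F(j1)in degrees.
Substitute p = j*1: F(j1) = 0.279583 - 0.193914j.
∠F(j1) = atan2(Im, Re) = atan2(-0.193914, 0.279583) = -34.74°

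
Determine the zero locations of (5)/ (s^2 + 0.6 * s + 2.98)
Numerator is a nonzero constant (5) → Zeros: none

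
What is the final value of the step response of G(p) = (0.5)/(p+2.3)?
FVT: lim_{t→∞} y(t) = lim_{p→0} p*Y(p) where Y(p) = G(p)/p.
= lim_{p→0} G(p) = G(0) = num(0)/den(0) = 0.5/2.3 = 0.2174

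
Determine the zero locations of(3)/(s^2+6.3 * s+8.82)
Numerator is a nonzero constant (3) → Zeros: none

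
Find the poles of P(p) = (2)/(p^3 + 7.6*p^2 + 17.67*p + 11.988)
Set denominator = 0: p^3 + 7.6*p^2 + 17.67*p + 11.988 = (p + 3.7)(p + 2.7)(p + 1.2) = 0 → Poles: -1.2, -2.7, -3.7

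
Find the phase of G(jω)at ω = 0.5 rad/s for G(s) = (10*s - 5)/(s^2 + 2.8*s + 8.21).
Substitute s = j*0.5: G(j0.5) = -0.502131 + 0.716455j.
∠G(j0.5) = atan2(Im, Re) = atan2(0.716455, -0.502131) = 125.02°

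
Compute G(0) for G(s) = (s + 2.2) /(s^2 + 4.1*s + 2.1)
DC gain = G(0) = num(0)/den(0) = 2.2/2.1 = 1.048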